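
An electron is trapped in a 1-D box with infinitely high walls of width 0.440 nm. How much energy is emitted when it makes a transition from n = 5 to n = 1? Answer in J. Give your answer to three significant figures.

E_1 = h²/(8m_eL²) = 3.112×10^-19 J.
|ΔE| = |5² − 1²|·E_1 = 24·3.112×10^-19 J = 7.47×10^-18 J.

|ΔE| = 7.47×10^-18 J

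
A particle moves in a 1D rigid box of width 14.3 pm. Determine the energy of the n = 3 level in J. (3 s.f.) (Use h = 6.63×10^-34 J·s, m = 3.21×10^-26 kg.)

E_3 = 7.53×10^-20 J

For an infinite well E_n = n²h²/(8mL²), so E_1 = h²/(8mL²) = (6.63×10^-34)²/(8·3.21×10^-26·(1.43×10^-11 m)²) = 8.371×10^-21 J.
Then E_3 = 3²·E_1 = 9·8.371×10^-21 J = 7.53×10^-20 J.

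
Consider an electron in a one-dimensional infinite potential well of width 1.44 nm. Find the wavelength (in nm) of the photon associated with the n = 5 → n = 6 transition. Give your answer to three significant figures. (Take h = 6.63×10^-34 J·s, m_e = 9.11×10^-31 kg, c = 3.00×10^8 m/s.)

λ = 622 nm

E_1 = h²/(8m_eL²) = 2.909×10^-20 J, so ΔE = (6² − 5²)E_1 = 3.200×10^-19 J.
λ = hc/ΔE = (6.63×10^-34·3.00×10^8)/3.200×10^-19 = 6.22×10^-7 m = 622 nm.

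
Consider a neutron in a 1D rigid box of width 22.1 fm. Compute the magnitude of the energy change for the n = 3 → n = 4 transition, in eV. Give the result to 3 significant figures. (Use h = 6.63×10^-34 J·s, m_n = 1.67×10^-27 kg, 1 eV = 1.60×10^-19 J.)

|ΔE| = 2.95×10^6 eV

E_1 = h²/(8m_nL²) = 6.737×10^-14 J.
|ΔE| = |3² − 4²|·E_1 = 7·6.737×10^-14 J = 4.716×10^-13 J = 2.95×10^6 eV.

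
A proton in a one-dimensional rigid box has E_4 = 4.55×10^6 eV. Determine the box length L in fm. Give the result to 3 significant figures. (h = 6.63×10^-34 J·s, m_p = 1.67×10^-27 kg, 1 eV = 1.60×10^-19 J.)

From E_n = n²h²/(8m_pL²), L = n·h/√(8m_pE_n).
E_4 = 4.55×10^6 eV = 7.280×10^-13 J, so L = 4·6.63×10^-34/√(8·1.67×10^-27·7.280×10^-13) = 2.69×10^-14 m = 26.9 fm.

L = 26.9 fm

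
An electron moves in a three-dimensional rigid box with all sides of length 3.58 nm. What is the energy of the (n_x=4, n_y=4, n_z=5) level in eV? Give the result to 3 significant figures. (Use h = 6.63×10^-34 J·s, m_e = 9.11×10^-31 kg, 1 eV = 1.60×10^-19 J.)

For a 3D rectangular well E = (h²/8m_e)·Σ n_i²/L_i² = (6.63×10^-34)²/(8·9.11×10^-31) · [4²/(3.58 nm)² + 4²/(3.58 nm)² + 5²/(3.58 nm)²].
Evaluating gives E = 2.682×10^-19 J = 1.68 eV.

E = 1.68 eV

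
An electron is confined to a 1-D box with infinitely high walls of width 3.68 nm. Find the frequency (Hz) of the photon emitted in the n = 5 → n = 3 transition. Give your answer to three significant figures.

E_1 = h²/(8m_eL²) = 4.449×10^-21 J and ΔE = (5² − 3²)E_1 = 7.118×10^-20 J.
f = ΔE/h = 7.118×10^-20/6.626×10^-34 = 1.07×10^14 Hz.

f = 1.07×10^14 Hz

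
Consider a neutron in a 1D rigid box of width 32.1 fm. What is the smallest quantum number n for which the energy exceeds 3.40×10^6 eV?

E_1 = h²/(8m_nL²) = 3.180×10^-14 J = 1.985×10^5 eV.
Need n² > 3.40×10^6/1.985×10^5 = 17.13, i.e. n > 4.139.
The smallest integer satisfying this is n = 5.

n = 5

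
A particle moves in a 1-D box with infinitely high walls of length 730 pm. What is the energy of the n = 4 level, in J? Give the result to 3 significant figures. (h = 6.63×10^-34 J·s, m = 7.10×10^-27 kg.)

For an infinite well E_n = n²h²/(8mL²), so E_1 = h²/(8mL²) = (6.63×10^-34)²/(8·7.10×10^-27·(7.30×10^-10 m)²) = 1.452×10^-23 J.
Then E_4 = 4²·E_1 = 16·1.452×10^-23 J = 2.32×10^-22 J.

E_4 = 2.32×10^-22 J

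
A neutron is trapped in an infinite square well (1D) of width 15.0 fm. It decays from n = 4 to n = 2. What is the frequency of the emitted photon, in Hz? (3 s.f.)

E_1 = h²/(8m_nL²) = 1.456×10^-13 J and ΔE = (4² − 2²)E_1 = 1.747×10^-12 J.
f = ΔE/h = 1.747×10^-12/6.626×10^-34 = 2.64×10^21 Hz.

f = 2.64×10^21 Hz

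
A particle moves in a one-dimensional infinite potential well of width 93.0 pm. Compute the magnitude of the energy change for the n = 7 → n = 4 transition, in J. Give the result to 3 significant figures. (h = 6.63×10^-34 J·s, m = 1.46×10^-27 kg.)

E_1 = h²/(8mL²) = 4.351×10^-21 J.
|ΔE| = |7² − 4²|·E_1 = 33·4.351×10^-21 J = 1.44×10^-19 J.

|ΔE| = 1.44×10^-19 J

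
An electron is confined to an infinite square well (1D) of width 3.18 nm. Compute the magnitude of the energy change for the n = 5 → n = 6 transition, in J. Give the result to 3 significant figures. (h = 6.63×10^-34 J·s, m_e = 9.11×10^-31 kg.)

|ΔE| = 6.56×10^-20 J

E_1 = h²/(8m_eL²) = 5.964×10^-21 J.
|ΔE| = |5² − 6²|·E_1 = 11·5.964×10^-21 J = 6.56×10^-20 J.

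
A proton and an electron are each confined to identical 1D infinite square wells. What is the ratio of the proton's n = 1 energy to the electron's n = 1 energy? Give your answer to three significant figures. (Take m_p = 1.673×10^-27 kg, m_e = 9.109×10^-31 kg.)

E_n ∝ 1/m at fixed n and L, so the ratio is m_e/m_p = 9.109×10^-31/1.673×10^-27 = 5.44×10^-4.

5.44×10^-4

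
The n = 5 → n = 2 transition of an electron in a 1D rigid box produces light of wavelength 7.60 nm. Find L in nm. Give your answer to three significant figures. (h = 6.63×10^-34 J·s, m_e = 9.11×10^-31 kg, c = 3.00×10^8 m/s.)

The photon carries ΔE = hc/λ = 6.63×10^-34·3.00×10^8/7.60×10^-9 m = 2.617×10^-17 J.
Since ΔE = (5² − 2²)E_1, E_1 = 1.246×10^-18 J, and L = h/√(8m_eE_1) = 2.20×10^-10 m = 0.220 nm.

L = 0.220 nm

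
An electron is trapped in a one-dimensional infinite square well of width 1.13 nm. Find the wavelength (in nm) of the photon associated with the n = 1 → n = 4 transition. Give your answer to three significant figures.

λ = 281 nm

E_1 = h²/(8m_eL²) = 4.718×10^-20 J, so ΔE = (4² − 1²)E_1 = 7.077×10^-19 J.
λ = hc/ΔE = (6.626×10^-34·2.998×10^8)/7.077×10^-19 = 2.81×10^-7 m = 281 nm.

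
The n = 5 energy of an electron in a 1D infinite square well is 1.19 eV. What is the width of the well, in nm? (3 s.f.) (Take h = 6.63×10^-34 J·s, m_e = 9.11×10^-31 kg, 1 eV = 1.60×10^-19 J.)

L = 2.81 nm

From E_n = n²h²/(8m_eL²), L = n·h/√(8m_eE_n).
E_5 = 1.19 eV = 1.904×10^-19 J, so L = 5·6.63×10^-34/√(8·9.11×10^-31·1.904×10^-19) = 2.81×10^-9 m = 2.81 nm.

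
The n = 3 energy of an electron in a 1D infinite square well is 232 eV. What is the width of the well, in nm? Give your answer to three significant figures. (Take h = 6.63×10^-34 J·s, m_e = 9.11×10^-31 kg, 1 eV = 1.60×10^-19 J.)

From E_n = n²h²/(8m_eL²), L = n·h/√(8m_eE_n).
E_3 = 232 eV = 3.712×10^-17 J, so L = 3·6.63×10^-34/√(8·9.11×10^-31·3.712×10^-17) = 1.21×10^-10 m = 0.121 nm.

L = 0.121 nm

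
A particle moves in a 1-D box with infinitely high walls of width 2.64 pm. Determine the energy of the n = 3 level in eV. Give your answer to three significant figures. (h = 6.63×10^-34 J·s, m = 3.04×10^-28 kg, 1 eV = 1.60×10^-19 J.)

For an infinite well E_n = n²h²/(8mL²), so E_1 = h²/(8mL²) = (6.63×10^-34)²/(8·3.04×10^-28·(2.64×10^-12 m)²) = 2.593×10^-17 J.
Then E_3 = 3²·E_1 = 9·2.593×10^-17 J = 2.334×10^-16 J.
Converting, E_3 = 2.334×10^-16 J / (1.60×10^-19 J/eV) = 1.46×10^3 eV.

E_3 = 1.46×10^3 eV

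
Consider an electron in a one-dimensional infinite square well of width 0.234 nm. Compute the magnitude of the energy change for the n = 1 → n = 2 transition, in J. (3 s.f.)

E_1 = h²/(8m_eL²) = 1.100×10^-18 J.
|ΔE| = |1² − 2²|·E_1 = 3·1.100×10^-18 J = 3.30×10^-18 J.

|ΔE| = 3.30×10^-18 J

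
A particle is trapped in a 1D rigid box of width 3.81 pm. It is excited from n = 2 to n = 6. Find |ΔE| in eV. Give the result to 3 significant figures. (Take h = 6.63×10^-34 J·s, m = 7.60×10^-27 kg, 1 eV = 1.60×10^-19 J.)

E_1 = h²/(8mL²) = 4.981×10^-19 J.
|ΔE| = |2² − 6²|·E_1 = 32·4.981×10^-19 J = 1.594×10^-17 J = 99.6 eV.

|ΔE| = 99.6 eV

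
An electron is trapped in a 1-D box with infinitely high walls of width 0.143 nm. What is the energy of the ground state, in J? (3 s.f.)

For an infinite well E_n = n²h²/(8m_eL²), so E_1 = h²/(8m_eL²) = (6.626×10^-34)²/(8·9.109×10^-31·(1.43×10^-10 m)²) = 2.946×10^-18 J.

E_1 = 2.95×10^-18 J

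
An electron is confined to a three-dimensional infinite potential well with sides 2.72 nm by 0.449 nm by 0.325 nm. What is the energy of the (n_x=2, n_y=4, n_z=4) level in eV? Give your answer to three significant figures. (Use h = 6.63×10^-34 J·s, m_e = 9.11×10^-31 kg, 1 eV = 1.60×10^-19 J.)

E = 87.2 eV

For a 3D rectangular well E = (h²/8m_e)·Σ n_i²/L_i² = (6.63×10^-34)²/(8·9.11×10^-31) · [2²/(2.72 nm)² + 4²/(0.449 nm)² + 4²/(0.325 nm)²].
Evaluating gives E = 1.396×10^-17 J = 87.2 eV.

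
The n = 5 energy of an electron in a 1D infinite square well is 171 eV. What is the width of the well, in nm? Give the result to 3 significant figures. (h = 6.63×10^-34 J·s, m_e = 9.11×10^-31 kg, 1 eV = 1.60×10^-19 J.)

From E_n = n²h²/(8m_eL²), L = n·h/√(8m_eE_n).
E_5 = 171 eV = 2.736×10^-17 J, so L = 5·6.63×10^-34/√(8·9.11×10^-31·2.736×10^-17) = 2.35×10^-10 m = 0.235 nm.

L = 0.235 nm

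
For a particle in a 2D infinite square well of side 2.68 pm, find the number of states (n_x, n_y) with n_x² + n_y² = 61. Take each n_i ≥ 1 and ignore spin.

degeneracy = 2

The level has n_x² + n_y² = 61. The ordered positive-integer solutions are (5, 6), (6, 5).
That gives 2 states.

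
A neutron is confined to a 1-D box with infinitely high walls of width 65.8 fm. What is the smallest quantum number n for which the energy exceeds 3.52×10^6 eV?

n = 9

E_1 = h²/(8m_nL²) = 7.567×10^-15 J = 4.723×10^4 eV.
Need n² > 3.52×10^6/4.723×10^4 = 74.53, i.e. n > 8.633.
The smallest integer satisfying this is n = 9.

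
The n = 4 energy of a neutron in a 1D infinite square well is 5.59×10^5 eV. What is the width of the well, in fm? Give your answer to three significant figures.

From E_n = n²h²/(8m_nL²), L = n·h/√(8m_nE_n).
E_4 = 5.59×10^5 eV = 8.955×10^-14 J, so L = 4·6.626×10^-34/√(8·1.675×10^-27·8.955×10^-14) = 7.65×10^-14 m = 76.5 fm.

L = 76.5 fm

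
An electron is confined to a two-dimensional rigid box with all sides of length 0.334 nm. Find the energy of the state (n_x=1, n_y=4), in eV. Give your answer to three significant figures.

E = 57.3 eV

For a 2D rectangular well E = (h²/8m_e)·Σ n_i²/L_i² = (6.626×10^-34)²/(8·9.109×10^-31) · [1²/(0.334 nm)² + 4²/(0.334 nm)²].
Evaluating gives E = 9.181×10^-18 J = 57.3 eV.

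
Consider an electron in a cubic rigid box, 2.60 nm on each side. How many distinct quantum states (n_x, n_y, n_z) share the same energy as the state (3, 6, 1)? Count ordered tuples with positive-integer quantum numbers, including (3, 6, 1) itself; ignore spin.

degeneracy = 6

The level has n_x² + n_y² + n_z² = 46. The ordered positive-integer solutions are (1, 3, 6), (1, 6, 3), (3, 1, 6), (3, 6, 1), (6, 1, 3), (6, 3, 1).
That gives 6 states.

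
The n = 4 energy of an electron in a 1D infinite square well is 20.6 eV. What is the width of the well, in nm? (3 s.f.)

From E_n = n²h²/(8m_eL²), L = n·h/√(8m_eE_n).
E_4 = 20.6 eV = 3.300×10^-18 J, so L = 4·6.626×10^-34/√(8·9.109×10^-31·3.300×10^-18) = 5.40×10^-10 m = 0.540 nm.

L = 0.540 nm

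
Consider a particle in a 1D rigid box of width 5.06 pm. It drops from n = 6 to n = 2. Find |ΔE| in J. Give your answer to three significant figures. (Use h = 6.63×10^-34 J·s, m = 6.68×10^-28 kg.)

|ΔE| = 1.03×10^-16 J

E_1 = h²/(8mL²) = 3.213×10^-18 J.
|ΔE| = |6² − 2²|·E_1 = 32·3.213×10^-18 J = 1.03×10^-16 J.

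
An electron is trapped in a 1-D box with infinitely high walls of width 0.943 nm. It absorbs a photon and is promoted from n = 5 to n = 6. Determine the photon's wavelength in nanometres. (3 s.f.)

λ = 267 nm

E_1 = h²/(8m_eL²) = 6.775×10^-20 J, so ΔE = (6² − 5²)E_1 = 7.452×10^-19 J.
λ = hc/ΔE = (6.626×10^-34·2.998×10^8)/7.452×10^-19 = 2.67×10^-7 m = 267 nm.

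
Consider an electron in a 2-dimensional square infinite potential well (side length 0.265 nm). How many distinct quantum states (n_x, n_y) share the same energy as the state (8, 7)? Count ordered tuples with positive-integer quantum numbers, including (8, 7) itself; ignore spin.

The level has n_x² + n_y² = 113. The ordered positive-integer solutions are (7, 8), (8, 7).
That gives 2 states.

degeneracy = 2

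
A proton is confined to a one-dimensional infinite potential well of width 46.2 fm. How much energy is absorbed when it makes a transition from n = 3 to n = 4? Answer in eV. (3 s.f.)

E_1 = h²/(8m_pL²) = 1.537×10^-14 J.
|ΔE| = |3² − 4²|·E_1 = 7·1.537×10^-14 J = 1.076×10^-13 J = 6.72×10^5 eV.

|ΔE| = 6.72×10^5 eV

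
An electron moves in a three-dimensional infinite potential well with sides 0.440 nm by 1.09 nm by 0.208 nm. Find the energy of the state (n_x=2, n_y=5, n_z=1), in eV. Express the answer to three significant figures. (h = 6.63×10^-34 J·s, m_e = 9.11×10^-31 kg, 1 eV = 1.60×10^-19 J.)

For a 3D rectangular well E = (h²/8m_e)·Σ n_i²/L_i² = (6.63×10^-34)²/(8·9.11×10^-31) · [2²/(0.440 nm)² + 5²/(1.09 nm)² + 1²/(0.208 nm)²].
Evaluating gives E = 3.909×10^-18 J = 24.4 eV.

E = 24.4 eV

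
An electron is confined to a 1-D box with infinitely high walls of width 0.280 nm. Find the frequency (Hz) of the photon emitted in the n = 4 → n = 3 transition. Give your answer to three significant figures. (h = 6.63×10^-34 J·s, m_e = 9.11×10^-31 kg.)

f = 8.12×10^15 Hz

E_1 = h²/(8m_eL²) = 7.693×10^-19 J and ΔE = (4² − 3²)E_1 = 5.385×10^-18 J.
f = ΔE/h = 5.385×10^-18/6.63×10^-34 = 8.12×10^15 Hz.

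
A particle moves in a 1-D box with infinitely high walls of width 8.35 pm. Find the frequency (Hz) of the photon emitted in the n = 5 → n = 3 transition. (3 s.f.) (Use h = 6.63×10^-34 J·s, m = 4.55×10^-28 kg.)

f = 4.18×10^16 Hz

E_1 = h²/(8mL²) = 1.732×10^-18 J and ΔE = (5² − 3²)E_1 = 2.771×10^-17 J.
f = ΔE/h = 2.771×10^-17/6.63×10^-34 = 4.18×10^16 Hz.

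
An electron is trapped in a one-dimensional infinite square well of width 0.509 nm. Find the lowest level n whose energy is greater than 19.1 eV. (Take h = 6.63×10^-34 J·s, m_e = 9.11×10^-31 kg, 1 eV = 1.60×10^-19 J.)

E_1 = h²/(8m_eL²) = 2.328×10^-19 J = 1.455 eV.
Need n² > 19.1/1.455 = 13.13, i.e. n > 3.624.
The smallest integer satisfying this is n = 4.

n = 4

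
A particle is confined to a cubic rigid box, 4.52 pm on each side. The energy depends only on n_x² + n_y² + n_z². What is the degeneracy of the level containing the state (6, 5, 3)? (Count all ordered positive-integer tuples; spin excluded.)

The level has n_x² + n_y² + n_z² = 70. The ordered positive-integer solutions are (3, 5, 6), (3, 6, 5), (5, 3, 6), (5, 6, 3), (6, 3, 5), (6, 5, 3).
That gives 6 states.

degeneracy = 6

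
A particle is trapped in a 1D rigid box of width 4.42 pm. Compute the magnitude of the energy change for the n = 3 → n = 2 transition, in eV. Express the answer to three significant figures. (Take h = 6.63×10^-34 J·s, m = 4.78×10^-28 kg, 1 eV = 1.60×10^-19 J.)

E_1 = h²/(8mL²) = 5.884×10^-18 J.
|ΔE| = |3² − 2²|·E_1 = 5·5.884×10^-18 J = 2.942×10^-17 J = 184 eV.

|ΔE| = 184 eV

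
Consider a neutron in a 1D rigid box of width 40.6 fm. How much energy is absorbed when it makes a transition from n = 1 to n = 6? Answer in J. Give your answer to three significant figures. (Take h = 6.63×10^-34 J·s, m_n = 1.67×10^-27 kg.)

E_1 = h²/(8m_nL²) = 1.996×10^-14 J.
|ΔE| = |1² − 6²|·E_1 = 35·1.996×10^-14 J = 6.99×10^-13 J.

|ΔE| = 6.99×10^-13 J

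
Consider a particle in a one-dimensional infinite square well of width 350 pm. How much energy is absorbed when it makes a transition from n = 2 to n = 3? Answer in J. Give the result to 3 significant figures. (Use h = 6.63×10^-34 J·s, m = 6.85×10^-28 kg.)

E_1 = h²/(8mL²) = 6.548×10^-22 J.
|ΔE| = |2² − 3²|·E_1 = 5·6.548×10^-22 J = 3.27×10^-21 J.

|ΔE| = 3.27×10^-21 J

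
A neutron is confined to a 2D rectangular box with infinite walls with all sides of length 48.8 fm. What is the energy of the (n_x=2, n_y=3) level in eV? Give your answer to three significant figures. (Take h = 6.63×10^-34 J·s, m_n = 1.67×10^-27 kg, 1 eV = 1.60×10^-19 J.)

E = 1.12×10^6 eV

For a 2D rectangular well E = (h²/8m_n)·Σ n_i²/L_i² = (6.63×10^-34)²/(8·1.67×10^-27) · [2²/(48.8 fm)² + 3²/(48.8 fm)²].
Evaluating gives E = 1.796×10^-13 J = 1.12×10^6 eV.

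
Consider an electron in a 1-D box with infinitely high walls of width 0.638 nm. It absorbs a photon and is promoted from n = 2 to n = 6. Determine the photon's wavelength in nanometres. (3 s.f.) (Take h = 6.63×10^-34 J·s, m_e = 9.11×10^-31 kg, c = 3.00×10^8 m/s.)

λ = 41.9 nm

E_1 = h²/(8m_eL²) = 1.482×10^-19 J, so ΔE = (6² − 2²)E_1 = 4.742×10^-18 J.
λ = hc/ΔE = (6.63×10^-34·3.00×10^8)/4.742×10^-18 = 4.19×10^-8 m = 41.9 nm.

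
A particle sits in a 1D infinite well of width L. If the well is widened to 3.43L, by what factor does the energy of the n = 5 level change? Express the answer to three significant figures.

0.0850

E_n ∝ 1/L², so the energy scales by 1/3.43² = 0.0850.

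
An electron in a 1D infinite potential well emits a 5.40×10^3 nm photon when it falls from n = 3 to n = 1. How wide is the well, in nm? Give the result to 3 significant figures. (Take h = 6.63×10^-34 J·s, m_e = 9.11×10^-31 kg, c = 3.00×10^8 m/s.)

L = 3.62 nm

The photon carries ΔE = hc/λ = 6.63×10^-34·3.00×10^8/5.40×10^-6 m = 3.683×10^-20 J.
Since ΔE = (3² − 1²)E_1, E_1 = 4.604×10^-21 J, and L = h/√(8m_eE_1) = 3.62×10^-9 m = 3.62 nm.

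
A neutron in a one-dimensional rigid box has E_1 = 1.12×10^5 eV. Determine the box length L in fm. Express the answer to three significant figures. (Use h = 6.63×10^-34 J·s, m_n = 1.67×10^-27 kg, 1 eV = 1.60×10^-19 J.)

From E_n = n²h²/(8m_nL²), L = n·h/√(8m_nE_n).
E_1 = 1.12×10^5 eV = 1.792×10^-14 J, so L = 1·6.63×10^-34/√(8·1.67×10^-27·1.792×10^-14) = 4.28×10^-14 m = 42.8 fm.

L = 42.8 fm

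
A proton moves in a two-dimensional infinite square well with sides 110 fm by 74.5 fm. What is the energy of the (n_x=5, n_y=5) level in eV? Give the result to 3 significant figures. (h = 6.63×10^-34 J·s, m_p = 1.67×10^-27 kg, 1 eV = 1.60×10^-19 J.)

For a 2D rectangular well E = (h²/8m_p)·Σ n_i²/L_i² = (6.63×10^-34)²/(8·1.67×10^-27) · [5²/(110 fm)² + 5²/(74.5 fm)²].
Evaluating gives E = 2.162×10^-13 J = 1.35×10^6 eV.

E = 1.35×10^6 eV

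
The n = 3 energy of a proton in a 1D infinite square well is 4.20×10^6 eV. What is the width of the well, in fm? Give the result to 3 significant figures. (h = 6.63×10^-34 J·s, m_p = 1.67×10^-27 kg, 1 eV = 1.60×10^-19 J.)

From E_n = n²h²/(8m_pL²), L = n·h/√(8m_pE_n).
E_3 = 4.20×10^6 eV = 6.720×10^-13 J, so L = 3·6.63×10^-34/√(8·1.67×10^-27·6.720×10^-13) = 2.10×10^-14 m = 21.0 fm.

L = 21.0 fm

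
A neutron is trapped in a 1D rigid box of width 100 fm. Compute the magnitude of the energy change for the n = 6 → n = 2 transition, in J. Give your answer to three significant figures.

|ΔE| = 1.05×10^-13 J

E_1 = h²/(8m_nL²) = 3.276×10^-15 J.
|ΔE| = |6² − 2²|·E_1 = 32·3.276×10^-15 J = 1.05×10^-13 J.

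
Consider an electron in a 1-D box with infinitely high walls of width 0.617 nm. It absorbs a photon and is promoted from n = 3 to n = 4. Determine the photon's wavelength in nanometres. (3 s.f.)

λ = 179 nm

E_1 = h²/(8m_eL²) = 1.583×10^-19 J, so ΔE = (4² − 3²)E_1 = 1.108×10^-18 J.
λ = hc/ΔE = (6.626×10^-34·2.998×10^8)/1.108×10^-18 = 1.79×10^-7 m = 179 nm.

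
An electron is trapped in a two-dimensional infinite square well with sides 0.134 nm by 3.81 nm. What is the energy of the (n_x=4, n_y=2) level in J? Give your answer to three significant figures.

E = 5.37×10^-17 J

For a 2D rectangular well E = (h²/8m_e)·Σ n_i²/L_i² = (6.626×10^-34)²/(8·9.109×10^-31) · [4²/(0.134 nm)² + 2²/(3.81 nm)²].
Evaluating gives E = 5.37×10^-17 J.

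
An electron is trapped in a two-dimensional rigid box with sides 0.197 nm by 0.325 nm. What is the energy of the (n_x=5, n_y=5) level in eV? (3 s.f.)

E = 331 eV

For a 2D rectangular well E = (h²/8m_e)·Σ n_i²/L_i² = (6.626×10^-34)²/(8·9.109×10^-31) · [5²/(0.197 nm)² + 5²/(0.325 nm)²].
Evaluating gives E = 5.307×10^-17 J = 331 eV.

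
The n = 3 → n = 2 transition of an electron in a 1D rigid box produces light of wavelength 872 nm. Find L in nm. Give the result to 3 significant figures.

L = 1.15 nm

The photon carries ΔE = hc/λ = 6.626×10^-34·2.998×10^8/8.72×10^-7 m = 2.278×10^-19 J.
Since ΔE = (3² − 2²)E_1, E_1 = 4.556×10^-20 J, and L = h/√(8m_eE_1) = 1.15×10^-9 m = 1.15 nm.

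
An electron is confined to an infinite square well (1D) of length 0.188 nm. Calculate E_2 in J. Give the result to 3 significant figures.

For an infinite well E_n = n²h²/(8m_eL²), so E_1 = h²/(8m_eL²) = (6.626×10^-34)²/(8·9.109×10^-31·(1.88×10^-10 m)²) = 1.705×10^-18 J.
Then E_2 = 2²·E_1 = 4·1.705×10^-18 J = 6.82×10^-18 J.

E_2 = 6.82×10^-18 J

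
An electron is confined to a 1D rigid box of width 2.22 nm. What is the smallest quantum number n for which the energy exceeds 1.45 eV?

E_1 = h²/(8m_eL²) = 1.222×10^-20 J = 0.07628 eV.
Need n² > 1.45/0.07628 = 19.01, i.e. n > 4.360.
The smallest integer satisfying this is n = 5.

n = 5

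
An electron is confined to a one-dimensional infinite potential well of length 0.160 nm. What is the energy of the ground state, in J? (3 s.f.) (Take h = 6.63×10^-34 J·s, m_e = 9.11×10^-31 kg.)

For an infinite well E_n = n²h²/(8m_eL²), so E_1 = h²/(8m_eL²) = (6.63×10^-34)²/(8·9.11×10^-31·(1.60×10^-10 m)²) = 2.356×10^-18 J.

E_1 = 2.36×10^-18 J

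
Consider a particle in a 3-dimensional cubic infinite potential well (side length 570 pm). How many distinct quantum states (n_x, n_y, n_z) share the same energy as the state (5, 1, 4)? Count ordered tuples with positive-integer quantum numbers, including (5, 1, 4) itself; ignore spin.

The level has n_x² + n_y² + n_z² = 42. The ordered positive-integer solutions are (1, 4, 5), (1, 5, 4), (4, 1, 5), (4, 5, 1), (5, 1, 4), (5, 4, 1).
That gives 6 states.

degeneracy = 6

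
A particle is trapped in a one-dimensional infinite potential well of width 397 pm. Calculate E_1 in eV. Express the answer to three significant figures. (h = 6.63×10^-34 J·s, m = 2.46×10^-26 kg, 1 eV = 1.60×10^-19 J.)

E_1 = 8.86×10^-5 eV

For an infinite well E_n = n²h²/(8mL²), so E_1 = h²/(8mL²) = (6.63×10^-34)²/(8·2.46×10^-26·(3.97×10^-10 m)²) = 1.417×10^-23 J.
Converting, E_1 = 1.417×10^-23 J / (1.60×10^-19 J/eV) = 8.86×10^-5 eV.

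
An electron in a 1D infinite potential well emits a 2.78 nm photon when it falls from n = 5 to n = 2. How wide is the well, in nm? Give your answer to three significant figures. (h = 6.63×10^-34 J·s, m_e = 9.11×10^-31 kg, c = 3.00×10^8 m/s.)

The photon carries ΔE = hc/λ = 6.63×10^-34·3.00×10^8/2.78×10^-9 m = 7.155×10^-17 J.
Since ΔE = (5² − 2²)E_1, E_1 = 3.407×10^-18 J, and L = h/√(8m_eE_1) = 1.33×10^-10 m = 0.133 nm.

L = 0.133 nm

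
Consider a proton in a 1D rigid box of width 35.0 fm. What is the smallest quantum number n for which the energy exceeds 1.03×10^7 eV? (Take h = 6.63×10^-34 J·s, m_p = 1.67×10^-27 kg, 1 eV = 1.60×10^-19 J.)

E_1 = h²/(8m_pL²) = 2.686×10^-14 J = 1.679×10^5 eV.
Need n² > 1.03×10^7/1.679×10^5 = 61.35, i.e. n > 7.833.
The smallest integer satisfying this is n = 8.

n = 8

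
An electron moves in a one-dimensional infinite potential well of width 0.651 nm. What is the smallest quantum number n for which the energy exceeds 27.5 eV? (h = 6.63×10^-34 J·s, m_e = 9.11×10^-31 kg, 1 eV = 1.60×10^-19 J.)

E_1 = h²/(8m_eL²) = 1.423×10^-19 J = 0.8894 eV.
Need n² > 27.5/0.8894 = 30.92, i.e. n > 5.561.
The smallest integer satisfying this is n = 6.

n = 6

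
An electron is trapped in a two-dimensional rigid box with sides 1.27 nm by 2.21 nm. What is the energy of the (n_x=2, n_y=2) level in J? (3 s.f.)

E = 1.99×10^-19 J

For a 2D rectangular well E = (h²/8m_e)·Σ n_i²/L_i² = (6.626×10^-34)²/(8·9.109×10^-31) · [2²/(1.27 nm)² + 2²/(2.21 nm)²].
Evaluating gives E = 1.99×10^-19 J.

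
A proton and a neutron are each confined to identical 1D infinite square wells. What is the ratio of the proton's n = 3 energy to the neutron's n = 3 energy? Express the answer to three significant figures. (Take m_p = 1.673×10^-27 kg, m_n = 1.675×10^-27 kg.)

E_n ∝ 1/m at fixed n and L, so the ratio is m_n/m_p = 1.675×10^-27/1.673×10^-27 = 1.00.

1.00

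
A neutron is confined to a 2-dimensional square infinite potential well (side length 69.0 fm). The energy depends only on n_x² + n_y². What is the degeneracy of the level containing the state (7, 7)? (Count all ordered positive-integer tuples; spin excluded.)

degeneracy = 1

The level has n_x² + n_y² = 98. The ordered positive-integer solutions are (7, 7).
That gives 1 state.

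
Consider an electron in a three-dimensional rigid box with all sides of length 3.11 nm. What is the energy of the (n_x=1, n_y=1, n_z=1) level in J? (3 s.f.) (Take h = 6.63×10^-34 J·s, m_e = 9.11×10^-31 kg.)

E = 1.87×10^-20 J

For a 3D rectangular well E = (h²/8m_e)·Σ n_i²/L_i² = (6.63×10^-34)²/(8·9.11×10^-31) · [1²/(3.11 nm)² + 1²/(3.11 nm)² + 1²/(3.11 nm)²].
Evaluating gives E = 1.87×10^-20 J.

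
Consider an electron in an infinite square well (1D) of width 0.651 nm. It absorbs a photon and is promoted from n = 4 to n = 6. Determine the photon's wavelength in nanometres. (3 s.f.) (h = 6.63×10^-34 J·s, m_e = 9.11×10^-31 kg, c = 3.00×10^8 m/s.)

E_1 = h²/(8m_eL²) = 1.423×10^-19 J, so ΔE = (6² − 4²)E_1 = 2.846×10^-18 J.
λ = hc/ΔE = (6.63×10^-34·3.00×10^8)/2.846×10^-18 = 6.99×10^-8 m = 69.9 nm.

λ = 69.9 nm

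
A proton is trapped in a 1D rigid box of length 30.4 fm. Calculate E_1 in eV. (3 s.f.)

E_1 = 2.22×10^5 eV

For an infinite well E_n = n²h²/(8m_pL²), so E_1 = h²/(8m_pL²) = (6.626×10^-34)²/(8·1.673×10^-27·(3.04×10^-14 m)²) = 3.550×10^-14 J.
Converting, E_1 = 3.550×10^-14 J / (1.602×10^-19 J/eV) = 2.22×10^5 eV.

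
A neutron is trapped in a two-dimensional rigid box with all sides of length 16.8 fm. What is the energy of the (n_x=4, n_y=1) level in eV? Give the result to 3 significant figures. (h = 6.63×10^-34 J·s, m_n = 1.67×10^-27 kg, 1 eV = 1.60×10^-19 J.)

E = 1.24×10^7 eV

For a 2D rectangular well E = (h²/8m_n)·Σ n_i²/L_i² = (6.63×10^-34)²/(8·1.67×10^-27) · [4²/(16.8 fm)² + 1²/(16.8 fm)²].
Evaluating gives E = 1.982×10^-12 J = 1.24×10^7 eV.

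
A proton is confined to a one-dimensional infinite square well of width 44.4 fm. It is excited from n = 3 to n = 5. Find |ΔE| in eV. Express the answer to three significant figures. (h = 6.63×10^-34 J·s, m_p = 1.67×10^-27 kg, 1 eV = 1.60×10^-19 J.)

|ΔE| = 1.67×10^6 eV

E_1 = h²/(8m_pL²) = 1.669×10^-14 J.
|ΔE| = |3² − 5²|·E_1 = 16·1.669×10^-14 J = 2.670×10^-13 J = 1.67×10^6 eV.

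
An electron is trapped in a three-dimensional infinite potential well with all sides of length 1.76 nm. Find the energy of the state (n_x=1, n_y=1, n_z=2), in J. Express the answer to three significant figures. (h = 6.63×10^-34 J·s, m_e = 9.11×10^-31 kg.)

For a 3D rectangular well E = (h²/8m_e)·Σ n_i²/L_i² = (6.63×10^-34)²/(8·9.11×10^-31) · [1²/(1.76 nm)² + 1²/(1.76 nm)² + 2²/(1.76 nm)²].
Evaluating gives E = 1.17×10^-19 J.

E = 1.17×10^-19 J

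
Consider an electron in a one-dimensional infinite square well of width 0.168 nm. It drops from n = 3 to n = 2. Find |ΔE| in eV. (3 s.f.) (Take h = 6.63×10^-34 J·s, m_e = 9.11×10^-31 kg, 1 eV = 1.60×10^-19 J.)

E_1 = h²/(8m_eL²) = 2.137×10^-18 J.
|ΔE| = |3² − 2²|·E_1 = 5·2.137×10^-18 J = 1.068×10^-17 J = 66.8 eV.

|ΔE| = 66.8 eV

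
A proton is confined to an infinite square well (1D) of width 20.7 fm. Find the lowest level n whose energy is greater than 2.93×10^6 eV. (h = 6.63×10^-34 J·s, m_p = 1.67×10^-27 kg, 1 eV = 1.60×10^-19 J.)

n = 3

E_1 = h²/(8m_pL²) = 7.679×10^-14 J = 4.799×10^5 eV.
Need n² > 2.93×10^6/4.799×10^5 = 6.105, i.e. n > 2.471.
The smallest integer satisfying this is n = 3.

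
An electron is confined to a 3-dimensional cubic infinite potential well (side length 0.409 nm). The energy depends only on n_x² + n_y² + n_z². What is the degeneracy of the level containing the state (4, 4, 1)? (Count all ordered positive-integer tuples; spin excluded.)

The level has n_x² + n_y² + n_z² = 33. The ordered positive-integer solutions are (1, 4, 4), (2, 2, 5), (2, 5, 2), (4, 1, 4), (4, 4, 1), (5, 2, 2).
That gives 6 states.

degeneracy = 6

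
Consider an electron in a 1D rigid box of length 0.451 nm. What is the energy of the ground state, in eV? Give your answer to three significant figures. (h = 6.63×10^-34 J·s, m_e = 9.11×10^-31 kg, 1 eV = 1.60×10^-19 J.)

E_1 = 1.85 eV

For an infinite well E_n = n²h²/(8m_eL²), so E_1 = h²/(8m_eL²) = (6.63×10^-34)²/(8·9.11×10^-31·(4.51×10^-10 m)²) = 2.965×10^-19 J.
Converting, E_1 = 2.965×10^-19 J / (1.60×10^-19 J/eV) = 1.85 eV.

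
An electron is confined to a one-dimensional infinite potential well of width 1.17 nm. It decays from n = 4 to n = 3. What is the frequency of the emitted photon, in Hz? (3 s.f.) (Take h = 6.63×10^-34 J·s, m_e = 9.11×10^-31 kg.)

E_1 = h²/(8m_eL²) = 4.406×10^-20 J and ΔE = (4² − 3²)E_1 = 3.084×10^-19 J.
f = ΔE/h = 3.084×10^-19/6.63×10^-34 = 4.65×10^14 Hz.

f = 4.65×10^14 Hz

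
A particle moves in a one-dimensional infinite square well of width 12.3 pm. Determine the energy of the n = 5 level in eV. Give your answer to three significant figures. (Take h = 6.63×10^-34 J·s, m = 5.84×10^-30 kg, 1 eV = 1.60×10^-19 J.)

E_5 = 9.72×10^3 eV

For an infinite well E_n = n²h²/(8mL²), so E_1 = h²/(8mL²) = (6.63×10^-34)²/(8·5.84×10^-30·(1.23×10^-11 m)²) = 6.219×10^-17 J.
Then E_5 = 5²·E_1 = 25·6.219×10^-17 J = 1.555×10^-15 J.
Converting, E_5 = 1.555×10^-15 J / (1.60×10^-19 J/eV) = 9.72×10^3 eV.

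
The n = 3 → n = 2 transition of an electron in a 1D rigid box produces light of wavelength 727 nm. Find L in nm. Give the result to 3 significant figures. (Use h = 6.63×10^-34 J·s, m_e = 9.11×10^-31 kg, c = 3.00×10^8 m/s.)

The photon carries ΔE = hc/λ = 6.63×10^-34·3.00×10^8/7.27×10^-7 m = 2.736×10^-19 J.
Since ΔE = (3² − 2²)E_1, E_1 = 5.472×10^-20 J, and L = h/√(8m_eE_1) = 1.05×10^-9 m = 1.05 nm.

L = 1.05 nm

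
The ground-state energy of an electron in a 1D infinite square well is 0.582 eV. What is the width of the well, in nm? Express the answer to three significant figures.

From E_n = n²h²/(8m_eL²), L = n·h/√(8m_eE_n).
E_1 = 0.582 eV = 9.324×10^-20 J, so L = 1·6.626×10^-34/√(8·9.109×10^-31·9.324×10^-20) = 8.04×10^-10 m = 0.804 nm.

L = 0.804 nm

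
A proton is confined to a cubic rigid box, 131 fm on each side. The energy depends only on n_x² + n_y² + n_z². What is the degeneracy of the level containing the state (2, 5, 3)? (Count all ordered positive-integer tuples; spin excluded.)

The level has n_x² + n_y² + n_z² = 38. The ordered positive-integer solutions are (1, 1, 6), (1, 6, 1), (2, 3, 5), (2, 5, 3), (3, 2, 5), (3, 5, 2), (5, 2, 3), (5, 3, 2), (6, 1, 1).
That gives 9 states.

degeneracy = 9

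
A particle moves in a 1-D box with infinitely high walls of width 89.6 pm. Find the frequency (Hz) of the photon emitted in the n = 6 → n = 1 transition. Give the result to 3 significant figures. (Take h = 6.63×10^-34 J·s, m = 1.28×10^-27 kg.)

E_1 = h²/(8mL²) = 5.347×10^-21 J and ΔE = (6² − 1²)E_1 = 1.871×10^-19 J.
f = ΔE/h = 1.871×10^-19/6.63×10^-34 = 2.82×10^14 Hz.

f = 2.82×10^14 Hz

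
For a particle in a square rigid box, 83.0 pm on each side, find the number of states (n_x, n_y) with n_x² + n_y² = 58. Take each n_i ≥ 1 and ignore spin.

degeneracy = 2

The level has n_x² + n_y² = 58. The ordered positive-integer solutions are (3, 7), (7, 3).
That gives 2 states.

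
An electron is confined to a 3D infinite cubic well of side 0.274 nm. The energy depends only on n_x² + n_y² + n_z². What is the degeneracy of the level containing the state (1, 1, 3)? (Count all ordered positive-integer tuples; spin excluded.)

degeneracy = 3

The level has n_x² + n_y² + n_z² = 11. The ordered positive-integer solutions are (1, 1, 3), (1, 3, 1), (3, 1, 1).
That gives 3 states.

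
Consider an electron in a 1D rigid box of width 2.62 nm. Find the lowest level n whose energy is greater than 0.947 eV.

n = 5

E_1 = h²/(8m_eL²) = 8.777×10^-21 J = 0.05479 eV.
Need n² > 0.947/0.05479 = 17.28, i.e. n > 4.157.
The smallest integer satisfying this is n = 5.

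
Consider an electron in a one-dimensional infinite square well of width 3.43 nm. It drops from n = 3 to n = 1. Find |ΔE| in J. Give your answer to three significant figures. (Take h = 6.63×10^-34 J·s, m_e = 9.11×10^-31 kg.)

|ΔE| = 4.10×10^-20 J

E_1 = h²/(8m_eL²) = 5.127×10^-21 J.
|ΔE| = |3² − 1²|·E_1 = 8·5.127×10^-21 J = 4.10×10^-20 J.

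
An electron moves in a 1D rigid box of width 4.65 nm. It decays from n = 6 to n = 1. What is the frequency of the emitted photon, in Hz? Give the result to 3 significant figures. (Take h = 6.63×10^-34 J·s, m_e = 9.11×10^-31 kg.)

E_1 = h²/(8m_eL²) = 2.789×10^-21 J and ΔE = (6² − 1²)E_1 = 9.761×10^-20 J.
f = ΔE/h = 9.761×10^-20/6.63×10^-34 = 1.47×10^14 Hz.

f = 1.47×10^14 Hz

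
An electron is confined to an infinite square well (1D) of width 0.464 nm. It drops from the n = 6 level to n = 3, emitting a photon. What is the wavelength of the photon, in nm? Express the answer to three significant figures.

λ = 26.3 nm

E_1 = h²/(8m_eL²) = 2.798×10^-19 J, so ΔE = (6² − 3²)E_1 = 7.555×10^-18 J.
λ = hc/ΔE = (6.626×10^-34·2.998×10^8)/7.555×10^-18 = 2.63×10^-8 m = 26.3 nm.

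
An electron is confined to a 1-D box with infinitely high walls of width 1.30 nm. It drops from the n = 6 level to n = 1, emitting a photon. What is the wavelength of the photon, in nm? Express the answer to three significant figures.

E_1 = h²/(8m_eL²) = 3.565×10^-20 J, so ΔE = (6² − 1²)E_1 = 1.248×10^-18 J.
λ = hc/ΔE = (6.626×10^-34·2.998×10^8)/1.248×10^-18 = 1.59×10^-7 m = 159 nm.

λ = 159 nm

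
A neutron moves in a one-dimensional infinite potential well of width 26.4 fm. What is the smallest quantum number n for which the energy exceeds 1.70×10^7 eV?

E_1 = h²/(8m_nL²) = 4.701×10^-14 J = 2.934×10^5 eV.
Need n² > 1.70×10^7/2.934×10^5 = 57.94, i.e. n > 7.612.
The smallest integer satisfying this is n = 8.

n = 8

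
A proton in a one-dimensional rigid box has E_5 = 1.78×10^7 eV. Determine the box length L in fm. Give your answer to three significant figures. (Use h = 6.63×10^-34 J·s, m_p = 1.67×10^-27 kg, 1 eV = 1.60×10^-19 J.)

L = 17.0 fm

From E_n = n²h²/(8m_pL²), L = n·h/√(8m_pE_n).
E_5 = 1.78×10^7 eV = 2.848×10^-12 J, so L = 5·6.63×10^-34/√(8·1.67×10^-27·2.848×10^-12) = 1.70×10^-14 m = 17.0 fm.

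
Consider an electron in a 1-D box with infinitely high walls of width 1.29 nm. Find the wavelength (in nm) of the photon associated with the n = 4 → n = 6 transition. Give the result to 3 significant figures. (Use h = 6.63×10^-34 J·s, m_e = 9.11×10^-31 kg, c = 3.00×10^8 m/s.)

λ = 274 nm

E_1 = h²/(8m_eL²) = 3.624×10^-20 J, so ΔE = (6² − 4²)E_1 = 7.248×10^-19 J.
λ = hc/ΔE = (6.63×10^-34·3.00×10^8)/7.248×10^-19 = 2.74×10^-7 m = 274 nm.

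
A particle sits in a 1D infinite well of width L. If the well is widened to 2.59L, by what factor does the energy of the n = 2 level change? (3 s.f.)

0.149

E_n ∝ 1/L², so the energy scales by 1/2.59² = 0.149.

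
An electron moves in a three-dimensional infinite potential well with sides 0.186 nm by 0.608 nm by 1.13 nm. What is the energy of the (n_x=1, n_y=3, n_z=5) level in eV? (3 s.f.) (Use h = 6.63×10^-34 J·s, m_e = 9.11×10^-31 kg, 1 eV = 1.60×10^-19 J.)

For a 3D rectangular well E = (h²/8m_e)·Σ n_i²/L_i² = (6.63×10^-34)²/(8·9.11×10^-31) · [1²/(0.186 nm)² + 3²/(0.608 nm)² + 5²/(1.13 nm)²].
Evaluating gives E = 4.393×10^-18 J = 27.5 eV.

E = 27.5 eV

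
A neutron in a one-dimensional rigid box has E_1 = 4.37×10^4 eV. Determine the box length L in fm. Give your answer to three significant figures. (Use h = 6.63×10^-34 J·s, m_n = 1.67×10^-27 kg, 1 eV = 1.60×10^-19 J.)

From E_n = n²h²/(8m_nL²), L = n·h/√(8m_nE_n).
E_1 = 4.37×10^4 eV = 6.992×10^-15 J, so L = 1·6.63×10^-34/√(8·1.67×10^-27·6.992×10^-15) = 6.86×10^-14 m = 68.6 fm.

L = 68.6 fm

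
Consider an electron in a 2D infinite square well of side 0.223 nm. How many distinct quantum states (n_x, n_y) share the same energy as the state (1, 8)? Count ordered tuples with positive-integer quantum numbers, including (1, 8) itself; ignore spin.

degeneracy = 4

The level has n_x² + n_y² = 65. The ordered positive-integer solutions are (1, 8), (4, 7), (7, 4), (8, 1).
That gives 4 states.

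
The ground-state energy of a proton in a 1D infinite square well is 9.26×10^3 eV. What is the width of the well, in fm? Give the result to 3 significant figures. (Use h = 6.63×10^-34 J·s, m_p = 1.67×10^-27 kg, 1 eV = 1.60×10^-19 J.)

From E_n = n²h²/(8m_pL²), L = n·h/√(8m_pE_n).
E_1 = 9.26×10^3 eV = 1.482×10^-15 J, so L = 1·6.63×10^-34/√(8·1.67×10^-27·1.482×10^-15) = 1.49×10^-13 m = 149 fm.

L = 149 fm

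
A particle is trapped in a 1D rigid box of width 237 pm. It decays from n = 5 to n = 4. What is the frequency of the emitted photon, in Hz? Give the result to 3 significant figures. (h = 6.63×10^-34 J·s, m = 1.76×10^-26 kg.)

f = 7.54×10^11 Hz

E_1 = h²/(8mL²) = 5.558×10^-23 J and ΔE = (5² − 4²)E_1 = 5.002×10^-22 J.
f = ΔE/h = 5.002×10^-22/6.63×10^-34 = 7.54×10^11 Hz.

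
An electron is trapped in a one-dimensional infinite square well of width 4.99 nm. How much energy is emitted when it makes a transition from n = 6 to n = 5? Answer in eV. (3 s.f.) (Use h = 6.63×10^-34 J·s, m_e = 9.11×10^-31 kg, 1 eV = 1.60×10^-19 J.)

|ΔE| = 0.167 eV

E_1 = h²/(8m_eL²) = 2.422×10^-21 J.
|ΔE| = |6² − 5²|·E_1 = 11·2.422×10^-21 J = 2.664×10^-20 J = 0.167 eV.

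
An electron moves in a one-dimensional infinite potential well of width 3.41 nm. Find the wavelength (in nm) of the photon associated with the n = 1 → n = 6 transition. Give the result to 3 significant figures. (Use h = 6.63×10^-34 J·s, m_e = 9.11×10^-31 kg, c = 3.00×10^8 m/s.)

E_1 = h²/(8m_eL²) = 5.187×10^-21 J, so ΔE = (6² − 1²)E_1 = 1.815×10^-19 J.
λ = hc/ΔE = (6.63×10^-34·3.00×10^8)/1.815×10^-19 = 1.10×10^-6 m = 1.10×10^3 nm.

λ = 1.10×10^3 nm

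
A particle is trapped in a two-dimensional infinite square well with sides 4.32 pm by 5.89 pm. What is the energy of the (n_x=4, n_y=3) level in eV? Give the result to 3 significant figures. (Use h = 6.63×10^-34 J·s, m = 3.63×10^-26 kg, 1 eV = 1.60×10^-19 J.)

E = 10.6 eV

For a 2D rectangular well E = (h²/8m)·Σ n_i²/L_i² = (6.63×10^-34)²/(8·3.63×10^-26) · [4²/(4.32 pm)² + 3²/(5.89 pm)²].
Evaluating gives E = 1.690×10^-18 J = 10.6 eV.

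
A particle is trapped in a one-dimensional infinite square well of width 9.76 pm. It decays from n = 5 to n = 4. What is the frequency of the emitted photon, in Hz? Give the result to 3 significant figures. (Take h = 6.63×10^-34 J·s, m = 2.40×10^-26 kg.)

E_1 = h²/(8mL²) = 2.403×10^-20 J and ΔE = (5² − 4²)E_1 = 2.163×10^-19 J.
f = ΔE/h = 2.163×10^-19/6.63×10^-34 = 3.26×10^14 Hz.

f = 3.26×10^14 Hz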